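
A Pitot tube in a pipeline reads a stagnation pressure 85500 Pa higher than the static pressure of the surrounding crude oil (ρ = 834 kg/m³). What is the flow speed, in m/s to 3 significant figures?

v ≈ 14.3 m/s

The dynamic pressure equals the rise in static pressure at the stagnation point: ΔP = ½ρv².
v = √(2ΔP/ρ) = √(2·85500/834) = 14.3 m/s.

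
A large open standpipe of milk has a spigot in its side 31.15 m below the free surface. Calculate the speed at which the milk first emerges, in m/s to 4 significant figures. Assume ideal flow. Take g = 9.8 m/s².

v ≈ 24.71 m/s

With the surface at rest and both surface and jet at atmospheric pressure, Bernoulli gives ρg h = ½ρv², so v = √(2gh) = √(2·9.8·31.15) = 24.71 m/s.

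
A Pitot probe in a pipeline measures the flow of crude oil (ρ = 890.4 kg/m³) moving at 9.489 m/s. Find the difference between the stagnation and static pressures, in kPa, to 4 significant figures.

The dynamic pressure equals the rise in static pressure at the stagnation point: ΔP = ½ρv².
ΔP = ½·890.4·9.489² = 40090 Pa.

ΔP ≈ 40.09 kPa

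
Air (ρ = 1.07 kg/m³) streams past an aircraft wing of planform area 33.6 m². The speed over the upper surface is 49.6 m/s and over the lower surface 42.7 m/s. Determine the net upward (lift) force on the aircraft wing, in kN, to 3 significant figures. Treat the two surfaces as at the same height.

F = 11.4 kN

The faster flow above has the lower pressure; Bernoulli (same height) gives ΔP = ½ρ(v_up² − v_low²).
ΔP = ½·1.07·(49.6² − 42.7²) = 341 Pa.
Lift = ΔP · A = 341 × 33.6 = 11400 N.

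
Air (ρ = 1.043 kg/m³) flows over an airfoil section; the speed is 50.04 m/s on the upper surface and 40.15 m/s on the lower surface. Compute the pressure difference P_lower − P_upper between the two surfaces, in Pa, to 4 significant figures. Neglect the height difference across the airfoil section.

ΔP ≈ 465.2 Pa

Bernoulli (same height): P_lower − P_upper = ½ρ(v_upper² − v_lower²).
ΔP = ½·1.043·(50.04² − 40.15²) = 465.2 Pa.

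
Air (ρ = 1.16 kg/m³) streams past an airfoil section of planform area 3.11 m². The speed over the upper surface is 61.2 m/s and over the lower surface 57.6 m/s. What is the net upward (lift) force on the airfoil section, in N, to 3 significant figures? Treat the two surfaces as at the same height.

The faster flow above has the lower pressure; Bernoulli (same height) gives ΔP = ½ρ(v_up² − v_low²).
ΔP = ½·1.16·(61.2² − 57.6²) = 248 Pa.
Lift = ΔP · A = 248 × 3.11 = 771 N.

F ≈ 771 N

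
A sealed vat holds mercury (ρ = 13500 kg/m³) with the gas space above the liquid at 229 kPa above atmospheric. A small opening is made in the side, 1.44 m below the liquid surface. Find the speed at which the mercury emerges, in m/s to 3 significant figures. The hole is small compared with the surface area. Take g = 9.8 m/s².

v = 7.88 m/s

Take point 1 at the surface (v₁ ≈ 0) and point 2 at the hole (at atmospheric pressure). Bernoulli: P₁ + ρg h = P_atm + ½ρv₂².
With P₁ − P_atm = 229000 Pa, v₂ = √(2gh + 2ΔP/ρ) = √(2·9.8·1.44 + 2·229000/13500) = 7.88 m/s.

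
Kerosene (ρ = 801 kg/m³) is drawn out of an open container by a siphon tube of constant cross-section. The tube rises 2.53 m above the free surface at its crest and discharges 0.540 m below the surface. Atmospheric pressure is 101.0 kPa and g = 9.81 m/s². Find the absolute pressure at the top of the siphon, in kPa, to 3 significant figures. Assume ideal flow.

P_top = 76.9 kPa

From the surface to the outlet (both open to atmosphere, surface at rest): v = √(2g·h_out) = √(2·9.81·0.540) = 3.25 m/s.
With constant cross-section the crest speed equals v; applying Bernoulli from the surface up to the crest, P_top = P_atm − ½ρv² − ρg·h_top.
P_top = 101000 − ½·801·3.25² − 801·9.81·2.53 = 76900 Pa.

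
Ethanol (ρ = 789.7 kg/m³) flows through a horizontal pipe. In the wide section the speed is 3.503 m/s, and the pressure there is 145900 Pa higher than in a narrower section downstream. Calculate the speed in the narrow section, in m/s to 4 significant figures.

v₂ ≈ 19.54 m/s

Horizontal Bernoulli: P₁ + ½ρv₁² = P₂ + ½ρv₂², so v₂² = v₁² + 2(P₁ − P₂)/ρ.
v₂ = √(3.503² + 2·145900/789.7) = √(12.27 + 369.5) = 19.54 m/s.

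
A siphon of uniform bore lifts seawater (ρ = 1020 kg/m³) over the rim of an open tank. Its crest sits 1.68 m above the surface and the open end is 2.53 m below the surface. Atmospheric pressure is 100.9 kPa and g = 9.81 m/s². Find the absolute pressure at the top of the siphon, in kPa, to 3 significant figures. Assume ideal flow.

From the surface to the outlet (both open to atmosphere, surface at rest): v = √(2g·h_out) = √(2·9.81·2.53) = 7.05 m/s.
Continuity keeps v the same throughout the tube; from surface to crest, P_atm + 0 = P_top + ½ρv² + ρg·h_top.
P_top = 100900 − ½·1020·7.05² − 1020·9.81·1.68 = 58800 Pa.

P_top = 58.8 kPa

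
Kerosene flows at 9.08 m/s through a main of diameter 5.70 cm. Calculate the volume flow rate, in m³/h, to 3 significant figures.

Q = A·v = 0.00255 m² × 9.08 m/s = 0.0232 m³/s.
Converting: 0.0232 m³/s × 3600 = 83.4 m³/h.

83.4 m³/h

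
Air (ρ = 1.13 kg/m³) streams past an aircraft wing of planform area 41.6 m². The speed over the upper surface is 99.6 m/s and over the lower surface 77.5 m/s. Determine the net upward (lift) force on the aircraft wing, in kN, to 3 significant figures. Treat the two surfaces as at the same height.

92.0 kN

With equal heights on the two surfaces, Bernoulli gives P_lower − P_upper = ½ρ(v_upper² − v_lower²).
ΔP = ½·1.13·(99.6² − 77.5²) = 2210 Pa.
Lift = ΔP · A = 2210 × 41.6 = 92000 N.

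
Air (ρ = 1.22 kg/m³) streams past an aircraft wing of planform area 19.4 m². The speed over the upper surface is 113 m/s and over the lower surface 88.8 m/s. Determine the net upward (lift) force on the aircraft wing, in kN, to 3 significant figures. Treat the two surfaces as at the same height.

F ≈ 57.8 kN

With equal heights on the two surfaces, Bernoulli gives P_lower − P_upper = ½ρ(v_upper² − v_lower²).
ΔP = ½·1.22·(113² − 88.8²) = 2980 Pa.
Lift = ΔP · A = 2980 × 19.4 = 57800 N.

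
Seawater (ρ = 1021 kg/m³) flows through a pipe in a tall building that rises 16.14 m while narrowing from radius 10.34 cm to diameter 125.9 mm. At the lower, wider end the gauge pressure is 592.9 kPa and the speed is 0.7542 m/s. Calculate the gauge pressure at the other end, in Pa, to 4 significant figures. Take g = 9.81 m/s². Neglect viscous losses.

Mass conservation (A₁v₁ = A₂v₂) gives v₂ = 0.7542 × 335.9/124.5 = 2.035 m/s.
Applying Bernoulli between the two ends and solving for P₂: P₂ = P₁ + ½ρ(v₁² − v₂²) − ρgΔh.
P₂ = 592900 + ½·1021·(0.7542² − 2.035²) − 1021·9.81·(+16.14) = 592900 + (-1823) − (161700) = 429400 Pa.

P₂ = 429400 Pa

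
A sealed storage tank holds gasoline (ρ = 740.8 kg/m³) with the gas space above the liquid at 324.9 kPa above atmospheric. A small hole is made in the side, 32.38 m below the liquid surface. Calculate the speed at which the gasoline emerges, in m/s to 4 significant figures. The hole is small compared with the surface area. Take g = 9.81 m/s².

v = 38.89 m/s

Take point 1 at the surface (v₁ ≈ 0) and point 2 at the hole (at atmospheric pressure). Bernoulli: P₁ + ρg h = P_atm + ½ρv₂².
With P₁ − P_atm = 324900 Pa, v₂ = √(2gh + 2ΔP/ρ) = √(2·9.81·32.38 + 2·324900/740.8) = 38.89 m/s.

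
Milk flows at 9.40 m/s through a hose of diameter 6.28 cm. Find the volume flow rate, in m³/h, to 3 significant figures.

Q = 105 m³/h

Q = A·v = 0.00310 m² × 9.40 m/s = 0.0291 m³/s.
Converting: 0.0291 m³/s × 3600 = 105 m³/h.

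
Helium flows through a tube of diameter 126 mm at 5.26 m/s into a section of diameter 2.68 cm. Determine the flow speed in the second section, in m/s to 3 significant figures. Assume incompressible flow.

v₂ ≈ 116 m/s

By continuity, v₂ = v₁·A₁/A₂ = 5.26·(125/5.64) = 116 m/s.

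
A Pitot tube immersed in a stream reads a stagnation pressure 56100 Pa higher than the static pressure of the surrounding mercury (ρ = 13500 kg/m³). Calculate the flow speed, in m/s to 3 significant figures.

v ≈ 2.88 m/s

At the stagnation point the flow is brought to rest, so Bernoulli gives P_stag − P_static = ½ρv².
v = √(2ΔP/ρ) = √(2·56100/13500) = 2.88 m/s.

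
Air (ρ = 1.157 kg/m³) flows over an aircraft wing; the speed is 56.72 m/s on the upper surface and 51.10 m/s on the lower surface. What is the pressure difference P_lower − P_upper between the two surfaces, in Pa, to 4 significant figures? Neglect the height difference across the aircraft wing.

With negligible Δh, P + ½ρv² is constant, so P_low − P_up = ½ρ(v_up² − v_low²).
ΔP = ½·1.157·(56.72² − 51.10²) = 350.5 Pa.

ΔP ≈ 350.5 Pa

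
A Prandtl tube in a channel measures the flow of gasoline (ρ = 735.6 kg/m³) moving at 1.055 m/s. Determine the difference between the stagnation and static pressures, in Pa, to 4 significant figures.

The dynamic pressure equals the rise in static pressure at the stagnation point: ΔP = ½ρv².
ΔP = ½·735.6·1.055² = 409.4 Pa.

409.4 Pa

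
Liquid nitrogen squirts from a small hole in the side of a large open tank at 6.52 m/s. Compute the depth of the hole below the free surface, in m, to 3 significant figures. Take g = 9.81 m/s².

h ≈ 2.17 m

For a small hole in a large open tank, ½v² = gh, giving h = v²/(2g).
h = 6.52²/(2·9.81) = 42.5/19.62 = 2.17 m.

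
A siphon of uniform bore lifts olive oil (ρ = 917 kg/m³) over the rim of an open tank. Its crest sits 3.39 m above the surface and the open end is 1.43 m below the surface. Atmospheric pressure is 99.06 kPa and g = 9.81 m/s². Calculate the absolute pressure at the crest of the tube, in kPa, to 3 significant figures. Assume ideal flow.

P_top ≈ 55.7 kPa

Bernoulli surface→outlet gives ½v² = g·h_out, so v = √(2·9.81·1.43) = 5.30 m/s.
The bore is uniform, so the speed at the crest is the same v. Bernoulli surface→crest: P_atm = P_top + ½ρv² + ρg·h_top.
P_top = 99060 − ½·917·5.30² − 917·9.81·3.39 = 55700 Pa.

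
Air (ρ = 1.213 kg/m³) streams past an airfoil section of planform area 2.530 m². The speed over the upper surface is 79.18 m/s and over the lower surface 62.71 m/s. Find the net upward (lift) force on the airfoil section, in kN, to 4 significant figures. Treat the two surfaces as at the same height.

With equal heights on the two surfaces, Bernoulli gives P_lower − P_upper = ½ρ(v_upper² − v_lower²).
ΔP = ½·1.213·(79.18² − 62.71²) = 1417 Pa.
Lift = ΔP · A = 1417 × 2.530 = 3586 N.

F ≈ 3.586 kN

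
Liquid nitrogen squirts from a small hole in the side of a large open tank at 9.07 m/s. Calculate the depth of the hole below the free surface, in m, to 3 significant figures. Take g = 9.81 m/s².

h ≈ 4.19 m

Inverting v = √(2gh) gives h = v² / 2g.
h = 9.07²/(2·9.81) = 82.3/19.62 = 4.19 m.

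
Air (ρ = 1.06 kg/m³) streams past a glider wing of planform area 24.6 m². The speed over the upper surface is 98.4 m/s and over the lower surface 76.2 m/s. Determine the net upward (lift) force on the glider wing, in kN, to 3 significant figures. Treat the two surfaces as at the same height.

F ≈ 50.5 kN

The faster flow above has the lower pressure; Bernoulli (same height) gives ΔP = ½ρ(v_up² − v_low²).
ΔP = ½·1.06·(98.4² − 76.2²) = 2050 Pa.
Lift = ΔP · A = 2050 × 24.6 = 50500 N.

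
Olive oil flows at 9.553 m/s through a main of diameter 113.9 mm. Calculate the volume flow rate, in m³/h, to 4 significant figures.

Q = A·v = 0.01019 m² × 9.553 m/s = 0.09734 m³/s.
Converting: 0.09734 m³/s × 3600 = 350.4 m³/h.

Q ≈ 350.4 m³/h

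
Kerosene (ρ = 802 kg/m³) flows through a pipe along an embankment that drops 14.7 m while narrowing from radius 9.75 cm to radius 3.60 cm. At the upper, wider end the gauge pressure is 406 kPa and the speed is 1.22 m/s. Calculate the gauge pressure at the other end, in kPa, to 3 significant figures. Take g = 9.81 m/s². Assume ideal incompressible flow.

P₂ ≈ 490 kPa

By continuity, v₂ = v₁·A₁/A₂ = 1.22·(299/40.7) = 8.95 m/s.
Applying Bernoulli between the two ends and solving for P₂: P₂ = P₁ + ½ρ(v₁² − v₂²) − ρgΔh.
P₂ = 406000 + ½·802·(1.22² − 8.95²) − 802·9.81·(−14.7) = 406000 + (-31500) − (-116000) = 490000 Pa.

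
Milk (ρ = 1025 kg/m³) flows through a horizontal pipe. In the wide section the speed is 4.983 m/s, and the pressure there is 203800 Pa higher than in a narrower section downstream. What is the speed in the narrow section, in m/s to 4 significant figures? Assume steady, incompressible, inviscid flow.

Along the level pipe P + ½ρv² is conserved, hence v₂² = v₁² + 2(P₁ − P₂)/ρ.
v₂ = √(4.983² + 2·203800/1025) = √(24.83 + 397.7) = 20.55 m/s.

v₂ ≈ 20.55 m/s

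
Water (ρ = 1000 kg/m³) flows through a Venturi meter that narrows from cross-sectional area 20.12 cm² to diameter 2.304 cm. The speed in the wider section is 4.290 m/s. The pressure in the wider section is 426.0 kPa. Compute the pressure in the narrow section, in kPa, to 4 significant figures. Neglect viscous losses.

The volume flow rate is constant, so v₂ = (A₁/A₂)v₁ = (20.12/4.169)·4.290 = 20.70 m/s.
With no height change, Bernoulli's equation is P₁ + ½ρv₁² = P₂ + ½ρv₂².
P₂ = P₁ − ½ρ(v₂² − v₁²) = 426000 − ½·1000·(20.70² − 4.290²) = 426000 − 205100 = 220900 Pa.

P₂ ≈ 220.9 kPa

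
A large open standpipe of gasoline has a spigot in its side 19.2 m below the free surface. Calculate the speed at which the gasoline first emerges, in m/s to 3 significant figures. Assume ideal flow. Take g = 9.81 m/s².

v ≈ 19.4 m/s

The surface is effectively still and both ends are open, so ½v² = gh and v = √(2·9.81·19.2) = 19.4 m/s.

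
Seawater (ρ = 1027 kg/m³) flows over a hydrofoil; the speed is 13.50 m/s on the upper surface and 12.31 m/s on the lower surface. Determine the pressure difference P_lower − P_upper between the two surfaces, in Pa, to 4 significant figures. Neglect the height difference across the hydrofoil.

ΔP ≈ 15770 Pa

With negligible Δh, P + ½ρv² is constant, so P_low − P_up = ½ρ(v_up² − v_low²).
ΔP = ½·1027·(13.50² − 12.31²) = 15770 Pa.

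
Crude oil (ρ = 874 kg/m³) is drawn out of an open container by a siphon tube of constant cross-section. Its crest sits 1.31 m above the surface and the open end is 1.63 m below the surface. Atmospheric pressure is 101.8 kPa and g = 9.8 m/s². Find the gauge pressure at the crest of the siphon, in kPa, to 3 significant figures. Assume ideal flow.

The outlet speed comes from Torricelli: v = √(2g·1.63) = 5.65 m/s.
With constant cross-section the crest speed equals v; applying Bernoulli from the surface up to the crest, P_top = P_atm − ½ρv² − ρg·h_top.
P_top = 101800 − ½·874·5.65² − 874·9.8·1.31 = 76600 Pa. So P_gauge = P_top − P_atm = -25200 Pa.

-25.2 kPa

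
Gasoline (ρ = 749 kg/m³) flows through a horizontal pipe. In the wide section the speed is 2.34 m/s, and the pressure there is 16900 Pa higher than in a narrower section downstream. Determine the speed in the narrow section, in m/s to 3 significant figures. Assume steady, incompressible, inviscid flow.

Horizontal Bernoulli: P₁ + ½ρv₁² = P₂ + ½ρv₂², so v₂² = v₁² + 2(P₁ − P₂)/ρ.
v₂ = √(2.34² + 2·16900/749) = √(5.48 + 45.1) = 7.11 m/s.

v₂ ≈ 7.11 m/s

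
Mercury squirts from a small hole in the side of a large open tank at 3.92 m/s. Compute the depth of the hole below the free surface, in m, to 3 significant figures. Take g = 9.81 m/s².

For a small hole in a large open tank, ½v² = gh, giving h = v²/(2g).
h = 3.92²/(2·9.81) = 15.4/19.62 = 0.783 m.

0.783 m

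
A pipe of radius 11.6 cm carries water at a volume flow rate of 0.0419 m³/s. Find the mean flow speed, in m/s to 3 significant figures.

v = 0.991 m/s

Q = 0.0419 m³/s = 0.0419 m³/s.
v = Q/A = 0.0419 / 0.0423 = 0.991 m/s.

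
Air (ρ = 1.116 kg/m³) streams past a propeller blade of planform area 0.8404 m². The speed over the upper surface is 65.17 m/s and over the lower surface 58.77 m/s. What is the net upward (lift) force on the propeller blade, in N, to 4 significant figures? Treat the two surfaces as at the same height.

F ≈ 372.0 N

With equal heights on the two surfaces, Bernoulli gives P_lower − P_upper = ½ρ(v_upper² − v_lower²).
ΔP = ½·1.116·(65.17² − 58.77²) = 442.6 Pa.
Lift = ΔP · A = 442.6 × 0.8404 = 372.0 N.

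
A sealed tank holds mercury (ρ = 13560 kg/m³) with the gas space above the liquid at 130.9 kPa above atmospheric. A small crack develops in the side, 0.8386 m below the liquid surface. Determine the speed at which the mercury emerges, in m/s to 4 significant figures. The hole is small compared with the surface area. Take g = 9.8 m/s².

v = 5.979 m/s

Take point 1 at the surface (v₁ ≈ 0) and point 2 at the hole (at atmospheric pressure). Bernoulli: P₁ + ρg h = P_atm + ½ρv₂².
With P₁ − P_atm = 130900 Pa, v₂ = √(2gh + 2ΔP/ρ) = √(2·9.8·0.8386 + 2·130900/13560) = 5.979 m/s.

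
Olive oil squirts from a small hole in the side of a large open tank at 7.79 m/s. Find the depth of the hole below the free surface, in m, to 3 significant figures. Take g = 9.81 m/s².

Inverting v = √(2gh) gives h = v² / 2g.
h = 7.79²/(2·9.81) = 60.7/19.62 = 3.09 m.

h ≈ 3.09 m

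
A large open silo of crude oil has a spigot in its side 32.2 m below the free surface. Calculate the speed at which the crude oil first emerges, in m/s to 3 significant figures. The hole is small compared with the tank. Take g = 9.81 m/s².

v ≈ 25.1 m/s

Bernoulli from surface to hole (P equal, v_surface ≈ 0): v = √(2gh) = √(2×9.81×32.2) = 25.1 m/s.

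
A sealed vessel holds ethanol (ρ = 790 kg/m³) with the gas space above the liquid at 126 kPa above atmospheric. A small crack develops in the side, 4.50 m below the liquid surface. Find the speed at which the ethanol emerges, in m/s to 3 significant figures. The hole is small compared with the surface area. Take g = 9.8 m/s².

Take point 1 at the surface (v₁ ≈ 0) and point 2 at the hole (at atmospheric pressure). Bernoulli: P₁ + ρg h = P_atm + ½ρv₂².
With P₁ − P_atm = 126000 Pa, v₂ = √(2gh + 2ΔP/ρ) = √(2·9.8·4.50 + 2·126000/790) = 20.2 m/s.

20.2 m/s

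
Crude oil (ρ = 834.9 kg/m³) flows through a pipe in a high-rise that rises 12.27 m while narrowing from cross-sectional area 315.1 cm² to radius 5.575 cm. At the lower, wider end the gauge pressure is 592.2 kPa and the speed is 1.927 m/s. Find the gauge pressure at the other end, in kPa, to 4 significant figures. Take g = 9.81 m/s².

The volume flow rate is constant, so v₂ = (A₁/A₂)v₁ = (315.1/97.64)·1.927 = 6.219 m/s.
Bernoulli: P₁ + ½ρv₁² + ρg h₁ = P₂ + ½ρv₂² + ρg h₂, so P₂ = P₁ + ½ρ(v₁² − v₂²) − ρg(h₂ − h₁).
P₂ = 592200 + ½·834.9·(1.927² − 6.219²) − 834.9·9.81·(+12.27) = 592200 + (-14590) − (100500) = 477100 Pa.

477.1 kPa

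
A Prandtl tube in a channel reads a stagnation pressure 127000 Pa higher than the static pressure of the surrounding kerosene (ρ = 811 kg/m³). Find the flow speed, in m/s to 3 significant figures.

Bernoulli between the free stream and the stagnation point: ½ρv² = P_stag − P_static.
v = √(2ΔP/ρ) = √(2·127000/811) = 17.7 m/s.

v ≈ 17.7 m/s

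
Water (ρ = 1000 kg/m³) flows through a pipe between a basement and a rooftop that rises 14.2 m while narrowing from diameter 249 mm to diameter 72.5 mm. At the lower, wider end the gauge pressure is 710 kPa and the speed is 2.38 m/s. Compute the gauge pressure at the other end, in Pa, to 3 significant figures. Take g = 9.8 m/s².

By continuity, v₂ = v₁·A₁/A₂ = 2.38·(487/41.3) = 28.1 m/s.
Energy conservation along the streamline gives P₂ = P₁ − ½ρ(v₂² − v₁²) − ρg(h₂ − h₁).
P₂ = 710000 + ½·1000·(2.38² − 28.1²) − 1000·9.8·(+14.2) = 710000 + (-391000) − (139000) = 180000 Pa.

180000 Pa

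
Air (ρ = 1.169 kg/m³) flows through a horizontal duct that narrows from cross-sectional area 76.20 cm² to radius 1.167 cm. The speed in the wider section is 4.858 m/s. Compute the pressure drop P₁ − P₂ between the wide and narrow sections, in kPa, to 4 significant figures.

Mass conservation (A₁v₁ = A₂v₂) gives v₂ = 4.858 × 76.20/4.279 = 86.52 m/s.
The pipe is horizontal, so Bernoulli reduces to P₁ + ½ρv₁² = P₂ + ½ρv₂².
P₁ − P₂ = ½·1.169·(86.52² − 4.858²) = ½·1.169·7462 = 4362 Pa.

ΔP ≈ 4.362 kPa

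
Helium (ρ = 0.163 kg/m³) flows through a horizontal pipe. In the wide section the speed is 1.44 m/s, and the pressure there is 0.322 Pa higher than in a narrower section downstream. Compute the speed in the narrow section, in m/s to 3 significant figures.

With h₁ = h₂, rearranging Bernoulli gives v₂ = √(v₁² + 2ΔP/ρ).
v₂ = √(1.44² + 2·0.322/0.163) = √(2.07 + 3.95) = 2.45 m/s.

v₂ ≈ 2.45 m/s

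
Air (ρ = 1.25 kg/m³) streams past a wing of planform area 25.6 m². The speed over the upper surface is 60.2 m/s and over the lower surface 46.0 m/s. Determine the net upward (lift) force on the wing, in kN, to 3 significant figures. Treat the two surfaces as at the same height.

The faster flow above has the lower pressure; Bernoulli (same height) gives ΔP = ½ρ(v_up² − v_low²).
ΔP = ½·1.25·(60.2² − 46.0²) = 943 Pa.
Lift = ΔP · A = 943 × 25.6 = 24100 N.

F ≈ 24.1 kN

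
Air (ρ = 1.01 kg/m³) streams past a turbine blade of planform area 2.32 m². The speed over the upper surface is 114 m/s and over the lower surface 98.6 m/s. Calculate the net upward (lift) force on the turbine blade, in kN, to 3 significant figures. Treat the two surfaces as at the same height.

F ≈ 3.84 kN

From P + ½ρv² = const at equal height, P_low − P_up = ½ρ(v_up² − v_low²).
ΔP = ½·1.01·(114² − 98.6²) = 1650 Pa.
Lift = ΔP · A = 1650 × 2.32 = 3840 N.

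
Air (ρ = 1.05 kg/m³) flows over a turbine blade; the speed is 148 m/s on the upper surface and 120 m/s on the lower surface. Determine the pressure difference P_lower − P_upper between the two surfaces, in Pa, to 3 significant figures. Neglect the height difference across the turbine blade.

With negligible Δh, P + ½ρv² is constant, so P_low − P_up = ½ρ(v_up² − v_low²).
ΔP = ½·1.05·(148² − 120²) = 3940 Pa.

ΔP = 3940 Pa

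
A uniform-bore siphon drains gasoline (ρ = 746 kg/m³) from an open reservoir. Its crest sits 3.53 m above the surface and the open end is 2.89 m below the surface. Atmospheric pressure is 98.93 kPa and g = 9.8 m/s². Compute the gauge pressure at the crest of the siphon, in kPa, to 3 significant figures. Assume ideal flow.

Bernoulli surface→outlet gives ½v² = g·h_out, so v = √(2·9.8·2.89) = 7.53 m/s.
Continuity keeps v the same throughout the tube; from surface to crest, P_atm + 0 = P_top + ½ρv² + ρg·h_top.
P_top = 98930 − ½·746·7.53² − 746·9.8·3.53 = 52000 Pa. So P_gauge = P_top − P_atm = -46900 Pa.

P_gauge ≈ -46.9 kPa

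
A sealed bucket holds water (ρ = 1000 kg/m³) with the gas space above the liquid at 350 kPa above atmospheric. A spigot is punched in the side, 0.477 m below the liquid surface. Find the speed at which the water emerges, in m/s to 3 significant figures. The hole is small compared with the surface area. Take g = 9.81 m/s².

26.6 m/s

Take point 1 at the surface (v₁ ≈ 0) and point 2 at the hole (at atmospheric pressure). Bernoulli: P₁ + ρg h = P_atm + ½ρv₂².
With P₁ − P_atm = 350000 Pa, v₂ = √(2gh + 2ΔP/ρ) = √(2·9.81·0.477 + 2·350000/1000) = 26.6 m/s.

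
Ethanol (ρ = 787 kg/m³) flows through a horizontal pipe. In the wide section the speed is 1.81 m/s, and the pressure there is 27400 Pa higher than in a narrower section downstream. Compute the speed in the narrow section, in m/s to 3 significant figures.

v₂ ≈ 8.54 m/s

Along the level pipe P + ½ρv² is conserved, hence v₂² = v₁² + 2(P₁ − P₂)/ρ.
v₂ = √(1.81² + 2·27400/787) = √(3.28 + 69.6) = 8.54 m/s.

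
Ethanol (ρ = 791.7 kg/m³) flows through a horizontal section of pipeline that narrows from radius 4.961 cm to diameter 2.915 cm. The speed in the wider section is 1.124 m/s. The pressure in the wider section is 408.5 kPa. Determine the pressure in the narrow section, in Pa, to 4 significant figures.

Continuity gives A₁v₁ = A₂v₂, so v₂ = (77.32 cm²)/(6.674 cm²) × 1.124 m/s = 13.02 m/s.
Along the horizontal streamline, P + ½ρv² is constant.
P₂ = P₁ − ½ρ(v₂² − v₁²) = 408500 − ½·791.7·(13.02² − 1.124²) = 408500 − 66630 = 341900 Pa.

341900 Pa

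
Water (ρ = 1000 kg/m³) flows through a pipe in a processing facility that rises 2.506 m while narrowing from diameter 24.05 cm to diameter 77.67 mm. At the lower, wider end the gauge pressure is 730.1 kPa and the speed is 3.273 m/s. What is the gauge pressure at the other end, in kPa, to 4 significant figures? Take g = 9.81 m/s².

P₂ ≈ 218.5 kPa

Continuity gives A₁v₁ = A₂v₂, so v₂ = (454.3 cm²)/(47.38 cm²) × 3.273 m/s = 31.38 m/s.
Applying Bernoulli between the two ends and solving for P₂: P₂ = P₁ + ½ρ(v₁² − v₂²) − ρgΔh.
P₂ = 730100 + ½·1000·(3.273² − 31.38²) − 1000·9.81·(+2.506) = 730100 + (-487000) − (24580) = 218500 Pa.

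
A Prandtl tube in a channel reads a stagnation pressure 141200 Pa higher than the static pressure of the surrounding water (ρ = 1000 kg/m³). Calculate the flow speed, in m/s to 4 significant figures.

v = 16.80 m/s

Bernoulli between the free stream and the stagnation point: ½ρv² = P_stag − P_static.
v = √(2ΔP/ρ) = √(2·141200/1000) = 16.80 m/s.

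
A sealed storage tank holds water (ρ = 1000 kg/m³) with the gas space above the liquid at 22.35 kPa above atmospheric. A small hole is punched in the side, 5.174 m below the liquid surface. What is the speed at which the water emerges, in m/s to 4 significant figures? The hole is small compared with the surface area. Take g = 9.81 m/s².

v ≈ 12.09 m/s

Take point 1 at the surface (v₁ ≈ 0) and point 2 at the hole (at atmospheric pressure). Bernoulli: P₁ + ρg h = P_atm + ½ρv₂².
With P₁ − P_atm = 22350 Pa, v₂ = √(2gh + 2ΔP/ρ) = √(2·9.81·5.174 + 2·22350/1000) = 12.09 m/s.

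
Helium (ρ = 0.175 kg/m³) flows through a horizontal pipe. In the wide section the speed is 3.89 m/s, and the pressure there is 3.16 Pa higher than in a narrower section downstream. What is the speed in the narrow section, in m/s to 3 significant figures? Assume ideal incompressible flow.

v₂ ≈ 7.16 m/s

Along the level pipe P + ½ρv² is conserved, hence v₂² = v₁² + 2(P₁ − P₂)/ρ.
v₂ = √(3.89² + 2·3.16/0.175) = √(15.1 + 36.1) = 7.16 m/s.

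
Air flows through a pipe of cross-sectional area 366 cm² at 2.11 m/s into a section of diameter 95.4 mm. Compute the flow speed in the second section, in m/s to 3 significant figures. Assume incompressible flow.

Mass conservation (A₁v₁ = A₂v₂) gives v₂ = 2.11 × 366/71.5 = 10.8 m/s.

10.8 m/s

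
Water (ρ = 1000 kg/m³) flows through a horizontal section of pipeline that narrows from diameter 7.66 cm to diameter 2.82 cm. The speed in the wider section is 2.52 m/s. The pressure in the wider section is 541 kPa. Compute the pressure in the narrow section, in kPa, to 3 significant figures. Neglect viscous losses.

P₂ ≈ 371 kPa

Mass conservation (A₁v₁ = A₂v₂) gives v₂ = 2.52 × 46.1/6.25 = 18.6 m/s.
With no height change, Bernoulli's equation is P₁ + ½ρv₁² = P₂ + ½ρv₂².
P₂ = P₁ − ½ρ(v₂² − v₁²) = 541000 − ½·1000·(18.6² − 2.52²) = 541000 − 170000 = 371000 Pa.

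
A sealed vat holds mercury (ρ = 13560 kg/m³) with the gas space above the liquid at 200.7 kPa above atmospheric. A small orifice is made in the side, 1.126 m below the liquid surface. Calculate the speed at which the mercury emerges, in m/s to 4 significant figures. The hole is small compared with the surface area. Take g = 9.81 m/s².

Take point 1 at the surface (v₁ ≈ 0) and point 2 at the hole (at atmospheric pressure). Bernoulli: P₁ + ρg h = P_atm + ½ρv₂².
With P₁ − P_atm = 200700 Pa, v₂ = √(2gh + 2ΔP/ρ) = √(2·9.81·1.126 + 2·200700/13560) = 7.190 m/s.

v ≈ 7.190 m/s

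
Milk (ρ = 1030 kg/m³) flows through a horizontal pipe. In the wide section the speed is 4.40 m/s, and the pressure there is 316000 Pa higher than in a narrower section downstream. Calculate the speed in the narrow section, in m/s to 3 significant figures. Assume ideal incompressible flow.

With h₁ = h₂, rearranging Bernoulli gives v₂ = √(v₁² + 2ΔP/ρ).
v₂ = √(4.40² + 2·316000/1030) = √(19.4 + 614) = 25.2 m/s.

v₂ = 25.2 m/s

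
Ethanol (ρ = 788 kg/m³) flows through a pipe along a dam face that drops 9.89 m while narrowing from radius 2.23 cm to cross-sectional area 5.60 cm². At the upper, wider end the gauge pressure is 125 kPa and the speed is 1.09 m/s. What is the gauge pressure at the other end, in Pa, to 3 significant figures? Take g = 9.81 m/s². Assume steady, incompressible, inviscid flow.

P₂ ≈ 198000 Pa

Mass conservation (A₁v₁ = A₂v₂) gives v₂ = 1.09 × 15.6/5.60 = 3.04 m/s.
Energy conservation along the streamline gives P₂ = P₁ − ½ρ(v₂² − v₁²) − ρg(h₂ − h₁).
P₂ = 125000 + ½·788·(1.09² − 3.04²) − 788·9.81·(−9.89) = 125000 + (-3180) − (-76500) = 198000 Pa.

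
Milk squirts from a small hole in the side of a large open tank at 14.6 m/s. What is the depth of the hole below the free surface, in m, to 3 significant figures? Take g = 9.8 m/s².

For a small hole in a large open tank, ½v² = gh, giving h = v²/(2g).
h = 14.6²/(2·9.8) = 213/19.60 = 10.9 m.

h = 10.9 m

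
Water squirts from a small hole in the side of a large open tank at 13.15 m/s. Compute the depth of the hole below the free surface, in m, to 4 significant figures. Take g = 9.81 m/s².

h = 8.814 m

Inverting v = √(2gh) gives h = v² / 2g.
h = 13.15²/(2·9.81) = 172.9/19.62 = 8.814 m.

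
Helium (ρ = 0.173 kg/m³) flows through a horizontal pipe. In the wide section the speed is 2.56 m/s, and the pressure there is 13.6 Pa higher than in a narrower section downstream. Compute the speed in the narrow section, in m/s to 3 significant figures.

With h₁ = h₂, rearranging Bernoulli gives v₂ = √(v₁² + 2ΔP/ρ).
v₂ = √(2.56² + 2·13.6/0.173) = √(6.55 + 157) = 12.8 m/s.

v₂ = 12.8 m/s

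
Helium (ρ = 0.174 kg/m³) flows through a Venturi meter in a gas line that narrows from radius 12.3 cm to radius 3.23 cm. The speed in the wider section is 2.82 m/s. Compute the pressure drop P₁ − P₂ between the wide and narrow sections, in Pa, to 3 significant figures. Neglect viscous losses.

ΔP = 145 Pa

Mass conservation (A₁v₁ = A₂v₂) gives v₂ = 2.82 × 475/32.8 = 40.9 m/s.
The pipe is horizontal, so Bernoulli reduces to P₁ + ½ρv₁² = P₂ + ½ρv₂².
P₁ − P₂ = ½·0.174·(40.9² − 2.82²) = ½·0.174·1660 = 145 Pa.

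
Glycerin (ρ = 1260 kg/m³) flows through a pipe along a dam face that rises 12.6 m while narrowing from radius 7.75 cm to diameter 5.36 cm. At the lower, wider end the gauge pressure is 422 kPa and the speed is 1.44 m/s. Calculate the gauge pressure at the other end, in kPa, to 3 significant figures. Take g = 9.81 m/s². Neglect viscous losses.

P₂ ≈ 176 kPa

The volume flow rate is constant, so v₂ = (A₁/A₂)v₁ = (189/22.6)·1.44 = 12.0 m/s.
Applying Bernoulli between the two ends and solving for P₂: P₂ = P₁ + ½ρ(v₁² − v₂²) − ρgΔh.
P₂ = 422000 + ½·1260·(1.44² − 12.0²) − 1260·9.81·(+12.6) = 422000 + (-90000) − (156000) = 176000 Pa.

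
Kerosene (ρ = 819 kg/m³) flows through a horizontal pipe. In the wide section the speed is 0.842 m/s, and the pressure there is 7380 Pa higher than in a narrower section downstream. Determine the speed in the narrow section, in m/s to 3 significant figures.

With h₁ = h₂, rearranging Bernoulli gives v₂ = √(v₁² + 2ΔP/ρ).
v₂ = √(0.842² + 2·7380/819) = √(0.709 + 18.0) = 4.33 m/s.

v₂ ≈ 4.33 m/s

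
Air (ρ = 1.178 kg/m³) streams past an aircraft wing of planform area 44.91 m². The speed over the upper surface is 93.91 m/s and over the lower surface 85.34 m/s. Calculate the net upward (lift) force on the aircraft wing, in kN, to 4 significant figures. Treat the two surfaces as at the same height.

F = 40.63 kN

The faster flow above has the lower pressure; Bernoulli (same height) gives ΔP = ½ρ(v_up² − v_low²).
ΔP = ½·1.178·(93.91² − 85.34²) = 904.8 Pa.
Lift = ΔP · A = 904.8 × 44.91 = 40630 N.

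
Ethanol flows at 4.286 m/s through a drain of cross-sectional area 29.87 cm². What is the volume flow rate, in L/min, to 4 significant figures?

Q ≈ 768.1 L/min

Q = A·v = 0.002987 m² × 4.286 m/s = 0.01280 m³/s.
Converting: 0.01280 m³/s × 60000 = 768.1 L/min.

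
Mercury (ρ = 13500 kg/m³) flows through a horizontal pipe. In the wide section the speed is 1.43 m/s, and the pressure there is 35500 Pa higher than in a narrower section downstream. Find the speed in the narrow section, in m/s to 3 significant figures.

v₂ = 2.70 m/s

Horizontal Bernoulli: P₁ + ½ρv₁² = P₂ + ½ρv₂², so v₂² = v₁² + 2(P₁ − P₂)/ρ.
v₂ = √(1.43² + 2·35500/13500) = √(2.04 + 5.26) = 2.70 m/s.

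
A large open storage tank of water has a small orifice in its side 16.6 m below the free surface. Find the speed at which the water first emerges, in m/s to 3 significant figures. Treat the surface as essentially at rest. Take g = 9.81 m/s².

With the surface at rest and both surface and jet at atmospheric pressure, Bernoulli gives ρg h = ½ρv², so v = √(2gh) = √(2·9.81·16.6) = 18.0 m/s.

v ≈ 18.0 m/s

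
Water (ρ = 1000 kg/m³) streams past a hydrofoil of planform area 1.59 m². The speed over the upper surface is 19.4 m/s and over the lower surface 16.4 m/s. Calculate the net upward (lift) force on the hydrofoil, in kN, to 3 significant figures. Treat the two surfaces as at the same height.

F ≈ 85.4 kN

From P + ½ρv² = const at equal height, P_low − P_up = ½ρ(v_up² − v_low²).
ΔP = ½·1000·(19.4² − 16.4²) = 53700 Pa.
Lift = ΔP · A = 53700 × 1.59 = 85400 N.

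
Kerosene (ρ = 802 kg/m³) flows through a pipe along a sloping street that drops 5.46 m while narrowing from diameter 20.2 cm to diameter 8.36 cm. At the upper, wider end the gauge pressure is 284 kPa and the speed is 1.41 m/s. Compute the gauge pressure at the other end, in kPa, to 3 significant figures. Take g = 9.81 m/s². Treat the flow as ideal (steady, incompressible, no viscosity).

301 kPa

Mass conservation (A₁v₁ = A₂v₂) gives v₂ = 1.41 × 320/54.9 = 8.23 m/s.
Bernoulli: P₁ + ½ρv₁² + ρg h₁ = P₂ + ½ρv₂² + ρg h₂, so P₂ = P₁ + ½ρ(v₁² − v₂²) − ρg(h₂ − h₁).
P₂ = 284000 + ½·802·(1.41² − 8.23²) − 802·9.81·(−5.46) = 284000 + (-26400) − (-43000) = 301000 Pa.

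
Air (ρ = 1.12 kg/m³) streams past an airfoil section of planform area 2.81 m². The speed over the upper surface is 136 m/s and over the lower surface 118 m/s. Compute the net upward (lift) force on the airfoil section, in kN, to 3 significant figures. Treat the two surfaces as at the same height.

F ≈ 7.19 kN

The faster flow above has the lower pressure; Bernoulli (same height) gives ΔP = ½ρ(v_up² − v_low²).
ΔP = ½·1.12·(136² − 118²) = 2560 Pa.
Lift = ΔP · A = 2560 × 2.81 = 7190 N.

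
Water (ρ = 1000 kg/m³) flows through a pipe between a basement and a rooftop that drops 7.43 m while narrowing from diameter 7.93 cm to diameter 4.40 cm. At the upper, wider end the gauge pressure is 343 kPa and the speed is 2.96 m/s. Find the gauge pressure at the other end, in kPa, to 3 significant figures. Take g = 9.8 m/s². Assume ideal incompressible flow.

P₂ ≈ 374 kPa

Mass conservation (A₁v₁ = A₂v₂) gives v₂ = 2.96 × 49.4/15.2 = 9.61 m/s.
Bernoulli: P₁ + ½ρv₁² + ρg h₁ = P₂ + ½ρv₂² + ρg h₂, so P₂ = P₁ + ½ρ(v₁² − v₂²) − ρg(h₂ − h₁).
P₂ = 343000 + ½·1000·(2.96² − 9.61²) − 1000·9.8·(−7.43) = 343000 + (-41800) − (-72800) = 374000 Pa.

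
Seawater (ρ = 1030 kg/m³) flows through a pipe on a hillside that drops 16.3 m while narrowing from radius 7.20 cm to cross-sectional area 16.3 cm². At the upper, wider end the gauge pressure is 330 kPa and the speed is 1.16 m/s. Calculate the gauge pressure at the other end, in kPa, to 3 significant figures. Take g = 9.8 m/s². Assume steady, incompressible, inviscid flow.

Continuity gives A₁v₁ = A₂v₂, so v₂ = (163 cm²)/(16.3 cm²) × 1.16 m/s = 11.6 m/s.
Energy conservation along the streamline gives P₂ = P₁ − ½ρ(v₂² − v₁²) − ρg(h₂ − h₁).
P₂ = 330000 + ½·1030·(1.16² − 11.6²) − 1030·9.8·(−16.3) = 330000 + (-68500) − (-165000) = 426000 Pa.

P₂ ≈ 426 kPa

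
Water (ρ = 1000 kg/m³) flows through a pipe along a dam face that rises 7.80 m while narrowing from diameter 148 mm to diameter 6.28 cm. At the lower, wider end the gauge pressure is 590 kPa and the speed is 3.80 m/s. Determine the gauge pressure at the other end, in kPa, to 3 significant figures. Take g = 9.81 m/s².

P₂ ≈ 298 kPa

Continuity gives A₁v₁ = A₂v₂, so v₂ = (172 cm²)/(31.0 cm²) × 3.80 m/s = 21.1 m/s.
Applying Bernoulli between the two ends and solving for P₂: P₂ = P₁ + ½ρ(v₁² − v₂²) − ρgΔh.
P₂ = 590000 + ½·1000·(3.80² − 21.1²) − 1000·9.81·(+7.80) = 590000 + (-215000) − (76500) = 298000 Pa.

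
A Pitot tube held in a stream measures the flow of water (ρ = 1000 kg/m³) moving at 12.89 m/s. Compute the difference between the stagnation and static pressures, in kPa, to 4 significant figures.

Bernoulli between the free stream and the stagnation point: ½ρv² = P_stag − P_static.
ΔP = ½·1000·12.89² = 83080 Pa.

ΔP ≈ 83.08 kPa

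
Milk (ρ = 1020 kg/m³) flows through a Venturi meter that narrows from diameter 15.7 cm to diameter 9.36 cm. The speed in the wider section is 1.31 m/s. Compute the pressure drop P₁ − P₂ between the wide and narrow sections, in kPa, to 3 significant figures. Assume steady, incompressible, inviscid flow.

ΔP = 6.05 kPa

Continuity gives A₁v₁ = A₂v₂, so v₂ = (194 cm²)/(68.8 cm²) × 1.31 m/s = 3.69 m/s.
Along the horizontal streamline, P + ½ρv² is constant.
P₁ − P₂ = ½·1020·(3.69² − 1.31²) = ½·1020·11.9 = 6050 Pa.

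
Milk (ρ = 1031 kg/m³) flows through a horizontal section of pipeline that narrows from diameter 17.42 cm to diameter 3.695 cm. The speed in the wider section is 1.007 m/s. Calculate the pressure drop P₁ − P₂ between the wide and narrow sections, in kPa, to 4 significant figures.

257.7 kPa

Continuity gives A₁v₁ = A₂v₂, so v₂ = (238.3 cm²)/(10.72 cm²) × 1.007 m/s = 22.38 m/s.
With no height change, Bernoulli's equation is P₁ + ½ρv₁² = P₂ + ½ρv₂².
P₁ − P₂ = ½·1031·(22.38² − 1.007²) = ½·1031·499.9 = 257700 Pa.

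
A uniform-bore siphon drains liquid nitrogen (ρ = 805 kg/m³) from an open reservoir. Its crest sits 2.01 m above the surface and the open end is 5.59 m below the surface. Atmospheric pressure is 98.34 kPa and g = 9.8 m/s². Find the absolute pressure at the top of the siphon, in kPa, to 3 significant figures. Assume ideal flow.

Bernoulli surface→outlet gives ½v² = g·h_out, so v = √(2·9.8·5.59) = 10.5 m/s.
With constant cross-section the crest speed equals v; applying Bernoulli from the surface up to the crest, P_top = P_atm − ½ρv² − ρg·h_top.
P_top = 98340 − ½·805·10.5² − 805·9.8·2.01 = 38400 Pa.

38.4 kPa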